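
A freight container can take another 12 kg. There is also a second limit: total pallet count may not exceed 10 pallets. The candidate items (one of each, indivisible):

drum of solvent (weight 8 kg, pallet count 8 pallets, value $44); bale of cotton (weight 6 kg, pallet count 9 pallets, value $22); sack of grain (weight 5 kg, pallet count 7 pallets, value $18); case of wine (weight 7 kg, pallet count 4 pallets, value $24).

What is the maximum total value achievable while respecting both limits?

$44

Feasible sets respecting both limits:
- drum of solvent: weight 8, pallet count 8, value 44
- case of wine: weight 7, pallet count 4, value 24
- bale of cotton: weight 6, pallet count 9, value 22
- sack of grain: weight 5, pallet count 7, value 18
Best: $44.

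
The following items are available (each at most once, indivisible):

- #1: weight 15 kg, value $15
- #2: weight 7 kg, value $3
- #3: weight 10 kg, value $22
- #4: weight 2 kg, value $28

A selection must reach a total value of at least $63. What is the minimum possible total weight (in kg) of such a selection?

27

Subsets with value ≥ 63, sorted by total weight:
- #1+#3+#4: weight 27, value 65
- #1+#2+#3+#4: weight 34, value 68
Minimum weight: 27 kg.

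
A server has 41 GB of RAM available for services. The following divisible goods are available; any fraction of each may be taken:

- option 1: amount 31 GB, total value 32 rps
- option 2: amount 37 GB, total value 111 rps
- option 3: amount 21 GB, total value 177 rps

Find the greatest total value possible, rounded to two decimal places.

Take in order of value per unit:
- option 3 (177/21 per unit): all 21 → value 177, running total 177.00
- option 2 (111/37 per unit): 20 of 37 → value 20×111/37 = 60.0000, running total 237.00
Total 237.00.

237.00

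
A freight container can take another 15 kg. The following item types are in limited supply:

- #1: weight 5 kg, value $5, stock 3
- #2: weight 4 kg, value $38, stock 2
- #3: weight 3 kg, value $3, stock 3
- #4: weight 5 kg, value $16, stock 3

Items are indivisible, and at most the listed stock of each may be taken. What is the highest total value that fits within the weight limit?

Top feasible selections:
- 2×#2 + 1×#4: weight 13, value 92
- 2×#2 + 2×#3: weight 14, value 82
- 1×#1 + 2×#2: weight 13, value 81
Best: $92.

$92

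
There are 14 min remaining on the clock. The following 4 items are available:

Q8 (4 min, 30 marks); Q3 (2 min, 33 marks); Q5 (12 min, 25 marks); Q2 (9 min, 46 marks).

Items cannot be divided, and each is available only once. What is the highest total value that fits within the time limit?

79 marks

Check high-value combinations within 14 min:
- Q3+Q2: time 2+9=11, value 33+46=79
- Q8+Q2: time 4+9=13, value 30+46=76
- Q8+Q3: time 4+2=6, value 30+33=63
Best: 79 marks.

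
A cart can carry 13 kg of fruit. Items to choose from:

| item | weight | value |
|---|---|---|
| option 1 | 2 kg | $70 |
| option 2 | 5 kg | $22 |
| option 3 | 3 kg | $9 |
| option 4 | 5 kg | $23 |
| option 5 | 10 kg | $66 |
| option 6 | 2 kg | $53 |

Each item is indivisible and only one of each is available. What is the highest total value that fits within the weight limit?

$155

This is a 0/1 knapsack; check combinations near the capacity.
- option 1+option 3+option 4+option 6: weight 2+3+5+2=12, value 70+9+23+53=155
- option 1+option 2+option 3+option 6: weight 2+5+3+2=12, value 70+22+9+53=154
- option 1+option 4+option 6: weight 2+5+2=9, value 70+23+53=146
- option 1+option 2+option 6: weight 2+5+2=9, value 70+22+53=145
Best: $155.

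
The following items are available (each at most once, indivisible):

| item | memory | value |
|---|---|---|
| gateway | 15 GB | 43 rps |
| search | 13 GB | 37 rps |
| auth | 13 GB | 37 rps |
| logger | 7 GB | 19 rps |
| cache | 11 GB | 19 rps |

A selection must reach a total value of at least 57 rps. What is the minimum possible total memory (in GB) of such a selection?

22

Subsets with value ≥ 57, sorted by total memory:
- gateway+logger: memory 22, value 62
- search+auth: memory 26, value 74
Minimum memory: 22 GB.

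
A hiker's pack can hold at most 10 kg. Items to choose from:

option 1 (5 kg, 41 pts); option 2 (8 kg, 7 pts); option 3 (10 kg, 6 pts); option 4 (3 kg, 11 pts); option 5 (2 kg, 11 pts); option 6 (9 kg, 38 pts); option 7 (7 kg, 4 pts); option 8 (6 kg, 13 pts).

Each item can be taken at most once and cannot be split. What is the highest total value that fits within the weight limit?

63 pts

This is a 0/1 knapsack; check combinations near the capacity.
- option 1+option 4+option 5: weight 5+3+2=10, value 41+11+11=63
- option 1+option 5: weight 5+2=7, value 41+11=52
- option 1+option 4: weight 5+3=8, value 41+11=52
- option 1: weight 5, value 41
- option 6: weight 9, value 38
Best: 63 pts.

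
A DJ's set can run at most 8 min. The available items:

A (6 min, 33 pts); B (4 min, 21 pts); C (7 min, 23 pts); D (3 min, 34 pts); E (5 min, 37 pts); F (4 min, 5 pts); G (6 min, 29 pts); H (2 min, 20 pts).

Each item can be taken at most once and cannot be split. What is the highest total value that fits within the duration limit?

Check high-value combinations within 8 min:
- D+E: duration 3+5=8, value 34+37=71
- E+H: duration 5+2=7, value 37+20=57
- B+D: duration 4+3=7, value 21+34=55
- D+H: duration 3+2=5, value 34+20=54
Best: 71 pts.

71 pts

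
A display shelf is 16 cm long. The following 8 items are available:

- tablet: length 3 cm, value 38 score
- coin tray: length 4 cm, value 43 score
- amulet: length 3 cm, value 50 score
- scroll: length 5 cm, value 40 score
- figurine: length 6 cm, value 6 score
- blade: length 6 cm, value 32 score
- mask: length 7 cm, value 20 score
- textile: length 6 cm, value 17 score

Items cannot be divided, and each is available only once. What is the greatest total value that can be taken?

This is a 0/1 knapsack; check combinations near the capacity.
- tablet+coin tray+amulet+scroll: length 3+4+3+5=15, value 38+43+50+40=171
- tablet+coin tray+amulet+blade: length 3+4+3+6=16, value 38+43+50+32=163
- tablet+coin tray+amulet+textile: length 3+4+3+6=16, value 38+43+50+17=148
- tablet+coin tray+amulet+figurine: length 3+4+3+6=16, value 38+43+50+6=137
- coin tray+amulet+scroll: length 4+3+5=12, value 43+50+40=133
Best: 171 score.

171 score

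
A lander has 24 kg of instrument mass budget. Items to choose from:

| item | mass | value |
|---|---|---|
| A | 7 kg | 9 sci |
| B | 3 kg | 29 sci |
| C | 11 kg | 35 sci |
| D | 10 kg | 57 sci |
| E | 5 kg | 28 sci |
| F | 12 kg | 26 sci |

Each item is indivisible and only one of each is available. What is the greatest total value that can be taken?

Check high-value combinations within 24 kg:
- B+C+D: mass 3+11+10=24, value 29+35+57=121
- B+D+E: mass 3+10+5=18, value 29+57+28=114
- A+B+D: mass 7+3+10=20, value 9+29+57=95
Best: 121 sci.

121 sci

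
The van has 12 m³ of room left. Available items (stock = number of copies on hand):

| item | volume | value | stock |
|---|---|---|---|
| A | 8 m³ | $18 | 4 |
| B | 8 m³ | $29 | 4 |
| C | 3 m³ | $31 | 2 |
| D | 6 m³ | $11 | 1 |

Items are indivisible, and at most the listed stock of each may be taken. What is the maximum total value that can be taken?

$73

Best selections within volume 12 and stock limits:
- 2×C + 1×D: volume 12, value 73
- 2×C: volume 6, value 62
- 1×B + 1×C: volume 11, value 60
Best: $73.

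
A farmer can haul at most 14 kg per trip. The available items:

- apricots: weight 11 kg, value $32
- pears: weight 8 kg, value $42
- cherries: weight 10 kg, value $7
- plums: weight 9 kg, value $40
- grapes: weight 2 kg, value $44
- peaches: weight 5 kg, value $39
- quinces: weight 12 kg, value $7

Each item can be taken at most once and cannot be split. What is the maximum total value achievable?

Check high-value combinations within 14 kg:
- pears+grapes: weight 8+2=10, value 42+44=86
- plums+grapes: weight 9+2=11, value 40+44=84
- grapes+peaches: weight 2+5=7, value 44+39=83
- pears+peaches: weight 8+5=13, value 42+39=81
- plums+peaches: weight 9+5=14, value 40+39=79
Best: $86.

$86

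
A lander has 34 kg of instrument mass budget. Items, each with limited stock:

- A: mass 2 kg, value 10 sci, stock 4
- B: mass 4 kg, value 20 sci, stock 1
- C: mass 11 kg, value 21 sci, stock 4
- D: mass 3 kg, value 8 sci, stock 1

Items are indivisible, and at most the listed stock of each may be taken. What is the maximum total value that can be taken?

Best selections within mass 34 and stock limits:
- 4×A + 1×B + 2×C: mass 34, value 102
- 3×A + 1×B + 2×C: mass 32, value 92
- 2×A + 1×B + 2×C + 1×D: mass 33, value 90
Best: 102 sci.

102 sci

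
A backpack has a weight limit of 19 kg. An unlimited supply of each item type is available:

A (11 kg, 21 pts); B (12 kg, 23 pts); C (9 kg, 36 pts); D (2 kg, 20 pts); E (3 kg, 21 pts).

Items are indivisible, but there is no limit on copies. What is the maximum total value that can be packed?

Best value-per-unit is D at 20/2; filling with it alone gives 9×20 = 180.
Optimal mix: 8×D + 1×E → weight 19, value 181.

181 pts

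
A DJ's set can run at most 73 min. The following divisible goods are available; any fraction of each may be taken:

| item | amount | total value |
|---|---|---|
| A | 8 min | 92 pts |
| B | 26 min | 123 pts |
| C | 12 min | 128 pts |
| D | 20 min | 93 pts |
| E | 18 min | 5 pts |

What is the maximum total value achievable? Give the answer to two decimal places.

Take in order of value per unit:
- A (92/8 per unit): all 8 → value 92, running total 92.00
- C (128/12 per unit): all 12 → value 128, running total 220.00
- B (123/26 per unit): all 26 → value 123, running total 343.00
- D (93/20 per unit): all 20 → value 93, running total 436.00
- E (5/18 per unit): 7 of 18 → value 7×5/18 = 1.9444, running total 437.94
Total 437.94.

437.94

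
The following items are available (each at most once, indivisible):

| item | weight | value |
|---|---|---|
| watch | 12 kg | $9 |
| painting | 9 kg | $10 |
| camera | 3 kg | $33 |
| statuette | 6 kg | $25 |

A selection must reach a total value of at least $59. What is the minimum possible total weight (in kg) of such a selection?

Subsets with value ≥ 59, sorted by total weight:
- painting+camera+statuette: weight 18, value 68
- watch+camera+statuette: weight 21, value 67
Minimum weight: 18 kg.

18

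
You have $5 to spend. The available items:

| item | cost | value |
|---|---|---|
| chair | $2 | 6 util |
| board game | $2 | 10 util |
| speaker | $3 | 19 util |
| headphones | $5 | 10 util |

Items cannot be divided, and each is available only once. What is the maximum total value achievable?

29 util

This is a 0/1 knapsack; check combinations near the capacity.
- board game+speaker: cost 2+3=5, value 10+19=29
- chair+speaker: cost 2+3=5, value 6+19=25
- speaker: cost 3, value 19
- chair+board game: cost 2+2=4, value 6+10=16
- board game: cost 2, value 10
Best: 29 util.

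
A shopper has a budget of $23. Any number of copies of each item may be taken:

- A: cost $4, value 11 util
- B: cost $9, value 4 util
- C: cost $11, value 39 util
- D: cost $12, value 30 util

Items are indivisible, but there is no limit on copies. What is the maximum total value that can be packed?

78 util

Best value-per-unit is C at 39/11, and filling with it alone uses cost 2×11=22. No mix of the others beats 2×39 = 78.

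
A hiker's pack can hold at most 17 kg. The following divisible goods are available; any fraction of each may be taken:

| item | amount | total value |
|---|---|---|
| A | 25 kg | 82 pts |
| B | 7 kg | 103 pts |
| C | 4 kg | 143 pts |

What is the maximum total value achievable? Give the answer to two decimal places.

265.68

Take in order of value per unit:
- C (143/4 per unit): all 4 → value 143, running total 143.00
- B (103/7 per unit): all 7 → value 103, running total 246.00
- A (82/25 per unit): 6 of 25 → value 6×82/25 = 19.6800, running total 265.68
Total 265.68.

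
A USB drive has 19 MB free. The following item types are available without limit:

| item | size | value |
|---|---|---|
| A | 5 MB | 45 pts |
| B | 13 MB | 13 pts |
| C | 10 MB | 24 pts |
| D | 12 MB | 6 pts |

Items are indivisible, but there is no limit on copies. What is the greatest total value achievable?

Best value-per-unit is A at 45/5, and filling with it alone uses size 3×5=15. No mix of the others beats 3×45 = 135.

135 pts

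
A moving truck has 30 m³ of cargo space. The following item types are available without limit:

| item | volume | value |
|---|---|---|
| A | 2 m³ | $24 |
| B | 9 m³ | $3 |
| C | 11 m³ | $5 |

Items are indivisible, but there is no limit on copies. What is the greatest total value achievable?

Best value-per-unit is A at 24/2, and filling with it alone uses volume 15×2=30. No mix of the others beats 15×24 = 360.

$360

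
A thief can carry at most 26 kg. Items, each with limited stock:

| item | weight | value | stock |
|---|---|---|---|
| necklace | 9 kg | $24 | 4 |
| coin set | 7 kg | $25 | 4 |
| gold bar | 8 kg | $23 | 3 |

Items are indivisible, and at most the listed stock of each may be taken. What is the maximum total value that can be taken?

Best selections within weight 26 and stock limits:
- 3×coin set: weight 21, value 75
- 1×necklace + 2×coin set: weight 23, value 74
- 2×coin set + 1×gold bar: weight 22, value 73
Best: $75.

$75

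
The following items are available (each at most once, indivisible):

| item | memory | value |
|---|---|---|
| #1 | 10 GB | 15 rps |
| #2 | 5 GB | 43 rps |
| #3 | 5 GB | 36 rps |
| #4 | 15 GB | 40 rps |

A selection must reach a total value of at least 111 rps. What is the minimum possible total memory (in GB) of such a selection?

Subsets with value ≥ 111, sorted by total memory:
- #2+#3+#4: memory 25, value 119
- #1+#2+#3+#4: memory 35, value 134
Minimum memory: 25 GB.

25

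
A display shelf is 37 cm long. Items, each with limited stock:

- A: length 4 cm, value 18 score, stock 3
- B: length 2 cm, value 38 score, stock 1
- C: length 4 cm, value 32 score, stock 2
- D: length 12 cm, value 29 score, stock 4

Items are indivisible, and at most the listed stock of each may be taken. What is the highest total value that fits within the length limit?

185 score

Top feasible selections:
- 3×A + 1×B + 2×C + 1×D: length 34, value 185
- 2×A + 1×B + 2×C + 1×D: length 30, value 167
- 1×B + 2×C + 2×D: length 34, value 160
Best: 185 score.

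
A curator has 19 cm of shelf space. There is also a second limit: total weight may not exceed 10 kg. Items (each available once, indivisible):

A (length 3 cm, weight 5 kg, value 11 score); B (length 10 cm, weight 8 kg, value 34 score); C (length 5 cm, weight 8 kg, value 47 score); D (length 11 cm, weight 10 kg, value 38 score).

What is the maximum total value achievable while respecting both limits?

Feasible sets respecting both limits:
- C: length 5, weight 8, value 47
- D: length 11, weight 10, value 38
- B: length 10, weight 8, value 34
- A: length 3, weight 5, value 11
Best: 47 score.

47 score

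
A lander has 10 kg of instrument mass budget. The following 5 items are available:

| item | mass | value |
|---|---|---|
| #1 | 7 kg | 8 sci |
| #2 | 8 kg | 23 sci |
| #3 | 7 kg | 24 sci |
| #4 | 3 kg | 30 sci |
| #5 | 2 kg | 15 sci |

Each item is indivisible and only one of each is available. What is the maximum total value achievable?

This is a 0/1 knapsack; check combinations near the capacity.
- #3+#4: mass 7+3=10, value 24+30=54
- #4+#5: mass 3+2=5, value 30+15=45
- #3+#5: mass 7+2=9, value 24+15=39
- #1+#4: mass 7+3=10, value 8+30=38
Best: 54 sci.

54 sci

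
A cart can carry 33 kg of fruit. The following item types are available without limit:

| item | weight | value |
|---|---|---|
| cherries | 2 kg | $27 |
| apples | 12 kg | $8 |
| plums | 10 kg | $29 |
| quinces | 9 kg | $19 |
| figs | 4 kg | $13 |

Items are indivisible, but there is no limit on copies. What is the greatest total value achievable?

Best value-per-unit is cherries at 27/2, and filling with it alone uses weight 16×2=32. No mix of the others beats 16×27 = 432.

$432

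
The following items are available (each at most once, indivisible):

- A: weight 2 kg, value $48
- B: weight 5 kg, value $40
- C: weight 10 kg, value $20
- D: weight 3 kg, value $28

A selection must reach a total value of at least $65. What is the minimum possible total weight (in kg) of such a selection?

5

Subsets with value ≥ 65, sorted by total weight:
- A+D: weight 5, value 76
- A+B: weight 7, value 88
- B+D: weight 8, value 68
- A+B+D: weight 10, value 116
Minimum weight: 5 kg.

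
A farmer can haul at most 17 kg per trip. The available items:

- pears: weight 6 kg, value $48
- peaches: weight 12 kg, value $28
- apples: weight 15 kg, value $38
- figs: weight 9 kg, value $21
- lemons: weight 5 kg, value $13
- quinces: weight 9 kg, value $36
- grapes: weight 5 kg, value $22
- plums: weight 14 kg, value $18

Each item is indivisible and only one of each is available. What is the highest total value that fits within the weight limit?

$84

Check high-value combinations within 17 kg:
- pears+quinces: weight 6+9=15, value 48+36=84
- pears+lemons+grapes: weight 6+5+5=16, value 48+13+22=83
- pears+grapes: weight 6+5=11, value 48+22=70
- pears+figs: weight 6+9=15, value 48+21=69
- pears+lemons: weight 6+5=11, value 48+13=61
Best: $84.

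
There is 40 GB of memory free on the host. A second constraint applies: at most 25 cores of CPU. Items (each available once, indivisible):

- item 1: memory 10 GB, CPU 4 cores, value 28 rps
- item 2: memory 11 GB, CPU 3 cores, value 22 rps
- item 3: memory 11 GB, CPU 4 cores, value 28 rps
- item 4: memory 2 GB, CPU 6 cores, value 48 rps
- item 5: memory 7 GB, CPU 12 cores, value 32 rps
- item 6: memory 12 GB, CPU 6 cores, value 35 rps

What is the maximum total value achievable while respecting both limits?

Feasible sets respecting both limits:
- item 1+item 3+item 4+item 6: memory 35, CPU 20, value 139
- item 1+item 2+item 4+item 6: memory 35, CPU 19, value 133
- item 2+item 3+item 4+item 6: memory 36, CPU 19, value 133
Best: 139 rps.

139 rps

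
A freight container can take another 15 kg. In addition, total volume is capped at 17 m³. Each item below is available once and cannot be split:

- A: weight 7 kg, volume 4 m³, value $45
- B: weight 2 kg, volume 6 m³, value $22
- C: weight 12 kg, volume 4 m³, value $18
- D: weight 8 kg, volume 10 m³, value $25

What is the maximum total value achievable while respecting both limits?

Feasible sets respecting both limits:
- A+D: weight 15, volume 14, value 70
- A+B: weight 9, volume 10, value 67
- B+D: weight 10, volume 16, value 47
Best: $70.

$70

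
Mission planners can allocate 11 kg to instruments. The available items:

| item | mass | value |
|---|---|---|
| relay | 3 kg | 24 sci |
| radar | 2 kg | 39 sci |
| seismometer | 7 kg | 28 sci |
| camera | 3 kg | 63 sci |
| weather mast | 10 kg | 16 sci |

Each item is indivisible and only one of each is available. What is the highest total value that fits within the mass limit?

Check high-value combinations within 11 kg:
- relay+radar+camera: mass 3+2+3=8, value 24+39+63=126
- radar+camera: mass 2+3=5, value 39+63=102
- seismometer+camera: mass 7+3=10, value 28+63=91
Best: 126 sci.

126 sci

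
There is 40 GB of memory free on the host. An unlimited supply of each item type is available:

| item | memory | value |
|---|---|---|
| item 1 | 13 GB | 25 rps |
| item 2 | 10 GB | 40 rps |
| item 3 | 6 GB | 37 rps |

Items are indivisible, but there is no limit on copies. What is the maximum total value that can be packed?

225 rps

Best value-per-unit is item 3 at 37/6; filling with it alone gives 6×37 = 222.
Optimal mix: 1×item 2 + 5×item 3 → memory 40, value 225.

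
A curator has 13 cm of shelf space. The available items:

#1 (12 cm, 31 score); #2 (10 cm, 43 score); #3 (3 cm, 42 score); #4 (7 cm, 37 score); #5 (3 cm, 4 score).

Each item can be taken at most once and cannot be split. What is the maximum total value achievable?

Check high-value combinations within 13 cm:
- #2+#3: length 10+3=13, value 43+42=85
- #3+#4+#5: length 3+7+3=13, value 42+37+4=83
- #3+#4: length 3+7=10, value 42+37=79
- #2+#5: length 10+3=13, value 43+4=47
Best: 85 score.

85 score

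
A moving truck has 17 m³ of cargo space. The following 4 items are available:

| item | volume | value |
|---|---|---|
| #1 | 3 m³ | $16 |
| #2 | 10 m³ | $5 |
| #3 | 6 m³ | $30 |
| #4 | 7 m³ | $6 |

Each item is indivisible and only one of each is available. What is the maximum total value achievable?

$52

Check high-value combinations within 17 m³:
- #1+#3+#4: volume 3+6+7=16, value 16+30+6=52
- #1+#3: volume 3+6=9, value 16+30=46
- #3+#4: volume 6+7=13, value 30+6=36
- #2+#3: volume 10+6=16, value 5+30=35
Best: $52.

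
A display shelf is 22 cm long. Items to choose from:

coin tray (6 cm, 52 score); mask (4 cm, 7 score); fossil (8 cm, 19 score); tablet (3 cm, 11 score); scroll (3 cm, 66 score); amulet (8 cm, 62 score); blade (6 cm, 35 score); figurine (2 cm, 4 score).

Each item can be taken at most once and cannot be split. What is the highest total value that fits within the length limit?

Check high-value combinations within 22 cm:
- coin tray+tablet+scroll+amulet+figurine: length 6+3+3+8+2=22, value 52+11+66+62+4=195
- coin tray+tablet+scroll+amulet: length 6+3+3+8=20, value 52+11+66+62=191
- coin tray+mask+scroll+amulet: length 6+4+3+8=21, value 52+7+66+62=187
Best: 195 score.

195 score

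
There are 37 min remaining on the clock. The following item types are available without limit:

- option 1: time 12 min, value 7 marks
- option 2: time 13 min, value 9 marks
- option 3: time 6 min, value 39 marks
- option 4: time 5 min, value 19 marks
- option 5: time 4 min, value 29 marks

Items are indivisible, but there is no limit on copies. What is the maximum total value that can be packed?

Best value-per-unit is option 5 at 29/4, and filling with it alone uses time 9×4=36. No mix of the others beats 9×29 = 261.

261 marks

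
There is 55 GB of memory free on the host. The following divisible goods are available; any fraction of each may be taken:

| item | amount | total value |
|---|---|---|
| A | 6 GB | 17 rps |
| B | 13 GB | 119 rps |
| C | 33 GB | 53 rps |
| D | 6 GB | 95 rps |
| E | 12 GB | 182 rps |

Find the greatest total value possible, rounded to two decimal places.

441.91

Take in order of value per unit:
- D (95/6 per unit): all 6 → value 95, running total 95.00
- E (182/12 per unit): all 12 → value 182, running total 277.00
- B (119/13 per unit): all 13 → value 119, running total 396.00
- A (17/6 per unit): all 6 → value 17, running total 413.00
- C (53/33 per unit): 18 of 33 → value 18×53/33 = 28.9091, running total 441.91
Total 441.91.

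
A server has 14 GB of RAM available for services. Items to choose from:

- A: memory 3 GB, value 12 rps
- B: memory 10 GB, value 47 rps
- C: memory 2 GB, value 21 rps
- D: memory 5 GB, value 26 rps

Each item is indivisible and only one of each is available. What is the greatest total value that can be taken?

68 rps

This is a 0/1 knapsack; check combinations near the capacity.
- B+C: memory 10+2=12, value 47+21=68
- A+C+D: memory 3+2+5=10, value 12+21+26=59
- A+B: memory 3+10=13, value 12+47=59
Best: 68 rps.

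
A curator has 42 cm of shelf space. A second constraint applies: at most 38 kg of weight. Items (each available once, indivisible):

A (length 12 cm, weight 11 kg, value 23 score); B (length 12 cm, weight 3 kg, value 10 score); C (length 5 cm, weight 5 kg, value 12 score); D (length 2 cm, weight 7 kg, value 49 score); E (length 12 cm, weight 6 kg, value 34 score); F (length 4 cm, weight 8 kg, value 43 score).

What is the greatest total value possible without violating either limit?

161 score

Feasible sets respecting both limits:
- A+C+D+E+F: length 35, weight 37, value 161
- A+B+D+E+F: length 42, weight 35, value 159
- A+D+E+F: length 30, weight 32, value 149
Best: 161 score.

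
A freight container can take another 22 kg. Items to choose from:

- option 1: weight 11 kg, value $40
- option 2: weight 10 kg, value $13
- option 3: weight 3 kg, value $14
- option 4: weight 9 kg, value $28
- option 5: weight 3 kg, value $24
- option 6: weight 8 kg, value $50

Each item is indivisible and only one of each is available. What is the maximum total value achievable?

$114

Check high-value combinations within 22 kg:
- option 1+option 5+option 6: weight 11+3+8=22, value 40+24+50=114
- option 1+option 3+option 6: weight 11+3+8=22, value 40+14+50=104
- option 4+option 5+option 6: weight 9+3+8=20, value 28+24+50=102
- option 3+option 4+option 6: weight 3+9+8=20, value 14+28+50=92
- option 1+option 6: weight 11+8=19, value 40+50=90
Best: $114.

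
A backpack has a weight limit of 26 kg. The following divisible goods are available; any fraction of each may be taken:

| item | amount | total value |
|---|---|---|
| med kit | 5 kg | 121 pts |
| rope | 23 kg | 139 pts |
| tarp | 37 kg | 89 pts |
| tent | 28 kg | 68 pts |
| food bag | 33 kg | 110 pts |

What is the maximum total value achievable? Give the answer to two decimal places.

247.91

Take in order of value per unit:
- med kit (121/5 per unit): all 5 → value 121, running total 121.00
- rope (139/23 per unit): 21 of 23 → value 21×139/23 = 126.9130, running total 247.91
Total 247.91.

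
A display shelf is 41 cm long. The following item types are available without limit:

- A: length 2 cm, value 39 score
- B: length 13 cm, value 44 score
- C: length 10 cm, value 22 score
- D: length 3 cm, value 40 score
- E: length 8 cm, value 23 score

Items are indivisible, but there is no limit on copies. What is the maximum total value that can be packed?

Best value-per-unit is A at 39/2; filling with it alone gives 20×39 = 780.
Optimal mix: 19×A + 1×D → length 41, value 781.

781 score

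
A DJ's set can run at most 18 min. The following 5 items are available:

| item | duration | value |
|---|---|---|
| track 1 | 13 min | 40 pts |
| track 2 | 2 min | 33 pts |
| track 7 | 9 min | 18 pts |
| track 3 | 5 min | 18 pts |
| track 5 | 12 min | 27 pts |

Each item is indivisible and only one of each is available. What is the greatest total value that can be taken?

73 pts

Check high-value combinations within 18 min:
- track 1+track 2: duration 13+2=15, value 40+33=73
- track 2+track 7+track 3: duration 2+9+5=16, value 33+18+18=69
- track 2+track 5: duration 2+12=14, value 33+27=60
- track 1+track 3: duration 13+5=18, value 40+18=58
- track 2+track 3: duration 2+5=7, value 33+18=51
Best: 73 pts.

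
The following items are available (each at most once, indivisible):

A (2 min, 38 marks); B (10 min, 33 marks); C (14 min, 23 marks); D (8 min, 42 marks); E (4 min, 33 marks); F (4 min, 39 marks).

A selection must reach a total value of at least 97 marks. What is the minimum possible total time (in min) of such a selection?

10

Subsets with value ≥ 97, sorted by total time:
- A+E+F: time 10, value 110
- A+D+F: time 14, value 119
- A+D+E: time 14, value 113
- D+E+F: time 16, value 114
Minimum time: 10 min.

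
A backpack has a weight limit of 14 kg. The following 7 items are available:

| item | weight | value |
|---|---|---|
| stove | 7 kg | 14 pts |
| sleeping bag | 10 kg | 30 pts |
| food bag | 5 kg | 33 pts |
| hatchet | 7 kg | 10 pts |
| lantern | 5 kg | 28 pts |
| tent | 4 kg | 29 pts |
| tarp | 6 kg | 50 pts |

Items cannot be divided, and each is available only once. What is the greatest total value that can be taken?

Check high-value combinations within 14 kg:
- food bag+lantern+tent: weight 5+5+4=14, value 33+28+29=90
- food bag+tarp: weight 5+6=11, value 33+50=83
- tent+tarp: weight 4+6=10, value 29+50=79
Best: 90 pts.

90 pts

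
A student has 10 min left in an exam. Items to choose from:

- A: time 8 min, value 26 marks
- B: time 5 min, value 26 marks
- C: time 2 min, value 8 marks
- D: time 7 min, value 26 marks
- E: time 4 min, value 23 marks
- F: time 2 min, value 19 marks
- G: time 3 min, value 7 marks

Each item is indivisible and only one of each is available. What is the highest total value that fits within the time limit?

53 marks

Check high-value combinations within 10 min:
- B+C+F: time 5+2+2=9, value 26+8+19=53
- B+F+G: time 5+2+3=10, value 26+19+7=52
- C+E+F: time 2+4+2=8, value 8+23+19=50
Best: 53 marks.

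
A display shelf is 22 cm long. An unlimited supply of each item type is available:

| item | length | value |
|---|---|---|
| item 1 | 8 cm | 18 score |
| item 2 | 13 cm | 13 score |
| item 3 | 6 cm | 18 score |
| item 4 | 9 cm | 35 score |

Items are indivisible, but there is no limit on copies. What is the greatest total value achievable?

71 score

Best value-per-unit is item 4 at 35/9; filling with it alone gives 2×35 = 70.
Optimal mix: 2×item 3 + 1×item 4 → length 21, value 71.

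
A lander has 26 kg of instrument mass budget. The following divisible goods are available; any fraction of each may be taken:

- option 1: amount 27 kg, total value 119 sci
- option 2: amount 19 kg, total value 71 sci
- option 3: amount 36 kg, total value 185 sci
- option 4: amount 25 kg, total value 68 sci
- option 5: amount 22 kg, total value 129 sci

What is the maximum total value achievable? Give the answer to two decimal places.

149.56

Take in order of value per unit:
- option 5 (129/22 per unit): all 22 → value 129, running total 129.00
- option 3 (185/36 per unit): 4 of 36 → value 4×185/36 = 20.5556, running total 149.56
Total 149.56.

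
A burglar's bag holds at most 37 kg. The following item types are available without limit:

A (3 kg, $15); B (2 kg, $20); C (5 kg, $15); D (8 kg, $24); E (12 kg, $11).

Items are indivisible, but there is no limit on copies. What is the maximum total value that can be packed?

Best value-per-unit is B at 20/2, and filling with it alone uses weight 18×2=36. No mix of the others beats 18×20 = 360.

$360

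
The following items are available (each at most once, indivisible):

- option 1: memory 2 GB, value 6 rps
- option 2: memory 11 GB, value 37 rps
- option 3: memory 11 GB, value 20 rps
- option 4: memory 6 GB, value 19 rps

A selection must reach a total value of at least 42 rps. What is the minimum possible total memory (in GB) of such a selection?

Subsets with value ≥ 42, sorted by total memory:
- option 1+option 2: memory 13, value 43
- option 2+option 4: memory 17, value 56
- option 1+option 2+option 4: memory 19, value 62
- option 1+option 3+option 4: memory 19, value 45
Minimum memory: 13 GB.

13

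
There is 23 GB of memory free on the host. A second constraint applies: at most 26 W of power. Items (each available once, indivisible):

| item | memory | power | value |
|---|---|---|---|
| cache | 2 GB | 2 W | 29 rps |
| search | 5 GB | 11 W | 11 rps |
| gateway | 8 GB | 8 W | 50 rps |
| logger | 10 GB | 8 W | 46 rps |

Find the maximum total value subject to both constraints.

Feasible sets respecting both limits:
- cache+gateway+logger: memory 20, power 18, value 125
- gateway+logger: memory 18, power 16, value 96
- cache+search+gateway: memory 15, power 21, value 90
- cache+search+logger: memory 17, power 21, value 86
Best: 125 rps.

125 rps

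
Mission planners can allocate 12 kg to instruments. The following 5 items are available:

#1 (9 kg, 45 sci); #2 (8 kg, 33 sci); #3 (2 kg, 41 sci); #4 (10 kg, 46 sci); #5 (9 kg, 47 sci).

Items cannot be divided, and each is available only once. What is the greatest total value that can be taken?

Check high-value combinations within 12 kg:
- #3+#5: mass 2+9=11, value 41+47=88
- #3+#4: mass 2+10=12, value 41+46=87
- #1+#3: mass 9+2=11, value 45+41=86
- #2+#3: mass 8+2=10, value 33+41=74
- #5: mass 9, value 47
Best: 88 sci.

88 sci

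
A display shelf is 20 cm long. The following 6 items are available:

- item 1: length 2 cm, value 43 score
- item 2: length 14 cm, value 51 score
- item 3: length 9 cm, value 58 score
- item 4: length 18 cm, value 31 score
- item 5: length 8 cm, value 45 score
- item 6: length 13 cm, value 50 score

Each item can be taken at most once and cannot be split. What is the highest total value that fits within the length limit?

146 score

Check high-value combinations within 20 cm:
- item 1+item 3+item 5: length 2+9+8=19, value 43+58+45=146
- item 3+item 5: length 9+8=17, value 58+45=103
- item 1+item 3: length 2+9=11, value 43+58=101
- item 1+item 2: length 2+14=16, value 43+51=94
Best: 146 score.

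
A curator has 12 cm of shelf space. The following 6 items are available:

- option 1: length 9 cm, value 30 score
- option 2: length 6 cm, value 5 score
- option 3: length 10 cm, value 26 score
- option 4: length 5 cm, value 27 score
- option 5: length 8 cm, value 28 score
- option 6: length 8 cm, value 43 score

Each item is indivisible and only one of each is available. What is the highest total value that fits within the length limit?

Check high-value combinations within 12 cm:
- option 6: length 8, value 43
- option 2+option 4: length 6+5=11, value 5+27=32
- option 1: length 9, value 30
Best: 43 score.

43 score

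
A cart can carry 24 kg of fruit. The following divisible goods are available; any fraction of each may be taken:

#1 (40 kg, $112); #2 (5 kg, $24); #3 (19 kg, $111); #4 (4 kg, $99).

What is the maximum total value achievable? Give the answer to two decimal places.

214.80

Take in order of value per unit:
- #4 (99/4 per unit): all 4 → value 99, running total 99.00
- #3 (111/19 per unit): all 19 → value 111, running total 210.00
- #2 (24/5 per unit): 1 of 5 → value 1×24/5 = 4.8000, running total 214.80
Total 214.80.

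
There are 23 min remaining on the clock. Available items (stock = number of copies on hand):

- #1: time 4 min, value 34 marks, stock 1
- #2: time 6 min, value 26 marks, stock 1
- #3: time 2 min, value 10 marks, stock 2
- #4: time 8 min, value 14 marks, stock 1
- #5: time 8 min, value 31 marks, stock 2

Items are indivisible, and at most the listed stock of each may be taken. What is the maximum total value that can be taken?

111 marks

Top feasible selections:
- 1×#1 + 1×#2 + 2×#3 + 1×#5: time 22, value 111
- 1×#1 + 1×#3 + 2×#5: time 22, value 106
Best: 111 marks.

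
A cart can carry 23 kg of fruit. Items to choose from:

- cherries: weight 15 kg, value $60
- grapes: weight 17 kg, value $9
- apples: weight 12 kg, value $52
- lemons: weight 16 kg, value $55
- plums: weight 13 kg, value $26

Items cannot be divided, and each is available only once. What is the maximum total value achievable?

Check high-value combinations within 23 kg:
- cherries: weight 15, value 60
- lemons: weight 16, value 55
- apples: weight 12, value 52
- plums: weight 13, value 26
Best: $60.

$60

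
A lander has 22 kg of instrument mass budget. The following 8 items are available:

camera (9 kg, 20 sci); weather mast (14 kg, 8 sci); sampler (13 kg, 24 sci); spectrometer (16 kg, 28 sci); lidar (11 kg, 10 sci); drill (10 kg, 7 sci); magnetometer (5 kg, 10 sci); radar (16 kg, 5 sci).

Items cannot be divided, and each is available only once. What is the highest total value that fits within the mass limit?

44 sci

This is a 0/1 knapsack; check combinations near the capacity.
- camera+sampler: mass 9+13=22, value 20+24=44
- spectrometer+magnetometer: mass 16+5=21, value 28+10=38
- sampler+magnetometer: mass 13+5=18, value 24+10=34
- camera+magnetometer: mass 9+5=14, value 20+10=30
Best: 44 sci.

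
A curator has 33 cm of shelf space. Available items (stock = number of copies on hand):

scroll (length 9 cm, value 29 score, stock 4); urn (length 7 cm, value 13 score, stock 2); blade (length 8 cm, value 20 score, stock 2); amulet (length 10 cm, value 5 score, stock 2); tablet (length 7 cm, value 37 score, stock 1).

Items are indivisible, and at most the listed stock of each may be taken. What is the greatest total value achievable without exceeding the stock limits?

Top feasible selections:
- 2×scroll + 1×blade + 1×tablet: length 33, value 115
- 2×scroll + 1×urn + 1×tablet: length 32, value 108
Best: 115 score.

115 score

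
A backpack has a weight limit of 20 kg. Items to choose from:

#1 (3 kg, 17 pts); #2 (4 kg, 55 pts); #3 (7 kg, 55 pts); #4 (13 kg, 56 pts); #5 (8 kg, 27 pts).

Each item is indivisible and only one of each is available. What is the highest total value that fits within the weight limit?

137 pts

Check high-value combinations within 20 kg:
- #2+#3+#5: weight 4+7+8=19, value 55+55+27=137
- #1+#2+#4: weight 3+4+13=20, value 17+55+56=128
- #1+#2+#3: weight 3+4+7=14, value 17+55+55=127
- #2+#4: weight 4+13=17, value 55+56=111
Best: 137 pts.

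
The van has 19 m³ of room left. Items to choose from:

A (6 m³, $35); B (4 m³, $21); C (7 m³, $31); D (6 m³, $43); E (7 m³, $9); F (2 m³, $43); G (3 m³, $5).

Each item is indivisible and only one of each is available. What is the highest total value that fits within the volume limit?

$142

Check high-value combinations within 19 m³:
- A+B+D+F: volume 6+4+6+2=18, value 35+21+43+43=142
- B+C+D+F: volume 4+7+6+2=19, value 21+31+43+43=138
- A+B+C+F: volume 6+4+7+2=19, value 35+21+31+43=130
- A+D+F+G: volume 6+6+2+3=17, value 35+43+43+5=126
Best: $142.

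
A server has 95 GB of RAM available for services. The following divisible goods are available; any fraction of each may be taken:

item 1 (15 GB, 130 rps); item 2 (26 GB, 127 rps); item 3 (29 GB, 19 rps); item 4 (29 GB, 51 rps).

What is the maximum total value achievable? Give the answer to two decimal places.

Take in order of value per unit:
- item 1 (130/15 per unit): all 15 → value 130, running total 130.00
- item 2 (127/26 per unit): all 26 → value 127, running total 257.00
- item 4 (51/29 per unit): all 29 → value 51, running total 308.00
- item 3 (19/29 per unit): 25 of 29 → value 25×19/29 = 16.3793, running total 324.38
Total 324.38.

324.38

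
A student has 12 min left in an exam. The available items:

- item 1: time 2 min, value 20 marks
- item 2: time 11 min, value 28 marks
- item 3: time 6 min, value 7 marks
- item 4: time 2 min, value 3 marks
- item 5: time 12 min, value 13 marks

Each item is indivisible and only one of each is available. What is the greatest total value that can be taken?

This is a 0/1 knapsack; check combinations near the capacity.
- item 1+item 3+item 4: time 2+6+2=10, value 20+7+3=30
- item 2: time 11, value 28
- item 1+item 3: time 2+6=8, value 20+7=27
- item 1+item 4: time 2+2=4, value 20+3=23
Best: 30 marks.

30 marks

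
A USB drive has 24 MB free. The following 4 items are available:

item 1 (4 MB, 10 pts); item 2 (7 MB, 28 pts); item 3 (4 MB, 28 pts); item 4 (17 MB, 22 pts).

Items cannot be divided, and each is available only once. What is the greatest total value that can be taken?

66 pts

This is a 0/1 knapsack; check combinations near the capacity.
- item 1+item 2+item 3: size 4+7+4=15, value 10+28+28=66
- item 2+item 3: size 7+4=11, value 28+28=56
- item 3+item 4: size 4+17=21, value 28+22=50
Best: 66 pts.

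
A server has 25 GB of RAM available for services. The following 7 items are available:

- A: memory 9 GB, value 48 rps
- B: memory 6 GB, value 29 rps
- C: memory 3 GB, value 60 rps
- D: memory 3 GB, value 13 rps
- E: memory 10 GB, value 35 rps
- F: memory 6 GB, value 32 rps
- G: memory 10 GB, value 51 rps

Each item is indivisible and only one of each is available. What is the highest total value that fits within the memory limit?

172 rps

Check high-value combinations within 25 GB:
- A+C+D+G: memory 9+3+3+10=25, value 48+60+13+51=172
- B+C+F+G: memory 6+3+6+10=25, value 29+60+32+51=172
- A+B+C+F: memory 9+6+3+6=24, value 48+29+60+32=169
- A+C+G: memory 9+3+10=22, value 48+60+51=159
- C+D+F+G: memory 3+3+6+10=22, value 60+13+32+51=156
Best: 172 rps.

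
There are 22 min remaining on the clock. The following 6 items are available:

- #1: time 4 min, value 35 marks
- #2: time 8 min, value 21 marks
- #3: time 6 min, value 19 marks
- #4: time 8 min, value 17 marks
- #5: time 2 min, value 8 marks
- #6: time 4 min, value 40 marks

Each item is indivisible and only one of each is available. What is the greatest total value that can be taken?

115 marks

Check high-value combinations within 22 min:
- #1+#2+#3+#6: time 4+8+6+4=22, value 35+21+19+40=115
- #1+#3+#4+#6: time 4+6+8+4=22, value 35+19+17+40=111
- #1+#2+#5+#6: time 4+8+2+4=18, value 35+21+8+40=104
- #1+#3+#5+#6: time 4+6+2+4=16, value 35+19+8+40=102
- #1+#4+#5+#6: time 4+8+2+4=18, value 35+17+8+40=100
Best: 115 marks.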